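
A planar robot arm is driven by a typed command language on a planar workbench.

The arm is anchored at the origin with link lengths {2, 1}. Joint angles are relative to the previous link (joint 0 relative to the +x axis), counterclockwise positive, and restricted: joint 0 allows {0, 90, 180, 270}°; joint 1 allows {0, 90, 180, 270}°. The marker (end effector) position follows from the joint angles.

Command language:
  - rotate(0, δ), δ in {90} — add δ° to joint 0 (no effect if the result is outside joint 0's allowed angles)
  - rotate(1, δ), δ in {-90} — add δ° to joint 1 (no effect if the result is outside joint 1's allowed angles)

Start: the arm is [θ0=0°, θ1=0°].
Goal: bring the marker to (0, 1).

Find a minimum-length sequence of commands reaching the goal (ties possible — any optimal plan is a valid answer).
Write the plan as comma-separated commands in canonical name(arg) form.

from: [θ0=0°, θ1=0°]
t=1 rotate(0, 90) ⇒ [θ0=90°, θ1=0°]
t=2 rotate(1, -90) ⇒ [θ0=90°, θ1=270°]
t=3 rotate(1, -90) ⇒ [θ0=90°, θ1=180°]
no 2-step plan works, so 3 is optimal.

rotate(0, 90), rotate(1, -90), rotate(1, -90)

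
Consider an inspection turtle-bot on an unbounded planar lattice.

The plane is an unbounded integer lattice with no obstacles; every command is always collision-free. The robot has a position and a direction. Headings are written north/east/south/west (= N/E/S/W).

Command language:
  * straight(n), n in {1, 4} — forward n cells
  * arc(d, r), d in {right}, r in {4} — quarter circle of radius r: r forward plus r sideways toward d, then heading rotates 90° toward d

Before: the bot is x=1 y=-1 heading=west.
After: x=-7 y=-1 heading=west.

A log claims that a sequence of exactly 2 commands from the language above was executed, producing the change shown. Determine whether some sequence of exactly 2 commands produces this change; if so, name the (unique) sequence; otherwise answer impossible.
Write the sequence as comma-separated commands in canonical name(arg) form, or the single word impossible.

key: still facing W at the end — nothing in the sequence rotates
from: x=1 y=-1 heading=west
t=1 straight(4) ⇒ x=-3 y=-1 heading=west
t=2 straight(4) ⇒ x=-7 y=-1 heading=west
uniquely the one of 9 2-step routes that fits.

straight(4), straight(4)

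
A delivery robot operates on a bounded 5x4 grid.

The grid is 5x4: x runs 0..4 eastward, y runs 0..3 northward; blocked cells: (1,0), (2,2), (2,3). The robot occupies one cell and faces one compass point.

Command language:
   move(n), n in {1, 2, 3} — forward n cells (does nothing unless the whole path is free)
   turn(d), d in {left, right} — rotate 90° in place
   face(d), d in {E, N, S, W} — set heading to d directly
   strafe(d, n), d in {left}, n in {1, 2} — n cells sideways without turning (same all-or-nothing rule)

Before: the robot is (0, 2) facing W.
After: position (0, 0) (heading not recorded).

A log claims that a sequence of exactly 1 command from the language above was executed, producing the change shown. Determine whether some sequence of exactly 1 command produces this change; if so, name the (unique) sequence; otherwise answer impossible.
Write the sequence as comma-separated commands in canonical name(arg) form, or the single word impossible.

strafe(left, 2)

from: (0, 2) facing W
[1] after strafe(left, 2): (0, 0) facing W
no other 1-command option fits: unique.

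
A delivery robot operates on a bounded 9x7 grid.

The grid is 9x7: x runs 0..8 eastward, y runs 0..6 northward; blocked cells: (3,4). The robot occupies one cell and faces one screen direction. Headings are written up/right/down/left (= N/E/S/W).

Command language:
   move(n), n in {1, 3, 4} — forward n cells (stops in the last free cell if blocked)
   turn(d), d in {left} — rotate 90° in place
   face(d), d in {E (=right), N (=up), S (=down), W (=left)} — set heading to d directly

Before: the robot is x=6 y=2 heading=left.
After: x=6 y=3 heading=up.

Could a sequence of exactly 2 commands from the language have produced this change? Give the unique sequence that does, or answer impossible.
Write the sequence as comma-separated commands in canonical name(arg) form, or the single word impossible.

face(N), move(1)

key: cell and facing (now N) both changed — the 2 commands mix motion and turning
initial: x=6 y=2 heading=left
1. face(N) → x=6 y=2 heading=up
2. move(1) → x=6 y=3 heading=up
all 64 alternatives checked — unique.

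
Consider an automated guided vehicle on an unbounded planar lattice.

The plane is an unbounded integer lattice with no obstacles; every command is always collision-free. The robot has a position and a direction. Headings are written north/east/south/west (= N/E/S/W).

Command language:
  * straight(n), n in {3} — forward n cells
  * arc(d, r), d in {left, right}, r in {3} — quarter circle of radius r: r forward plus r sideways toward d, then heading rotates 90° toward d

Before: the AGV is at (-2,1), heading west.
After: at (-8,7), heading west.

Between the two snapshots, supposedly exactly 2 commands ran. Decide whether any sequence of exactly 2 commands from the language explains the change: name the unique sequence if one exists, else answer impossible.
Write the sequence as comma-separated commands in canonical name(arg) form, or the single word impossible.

arc(right, 3), arc(left, 3)

key: order matters: swapping arc(right, 3) and arc(left, 3) lands elsewhere
from: at (-2,1), heading west
[1] after arc(right, 3): at (-5,4), heading north
[2] after arc(left, 3): at (-8,7), heading west
no other 2-command option fits: unique.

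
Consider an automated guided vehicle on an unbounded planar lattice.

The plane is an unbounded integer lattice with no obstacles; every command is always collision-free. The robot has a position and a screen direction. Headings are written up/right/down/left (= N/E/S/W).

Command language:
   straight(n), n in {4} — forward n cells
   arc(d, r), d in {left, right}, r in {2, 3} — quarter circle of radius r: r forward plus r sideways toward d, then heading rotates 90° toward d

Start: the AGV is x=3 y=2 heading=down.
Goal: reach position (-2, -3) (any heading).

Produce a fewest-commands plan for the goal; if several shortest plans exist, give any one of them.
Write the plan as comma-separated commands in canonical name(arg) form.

arc(right, 3), arc(left, 2)

from: x=3 y=2 heading=down
1. arc(right, 3) → x=0 y=-1 heading=left
2. arc(left, 2) → x=-2 y=-3 heading=down
no 1-step plan works, so 2 is optimal.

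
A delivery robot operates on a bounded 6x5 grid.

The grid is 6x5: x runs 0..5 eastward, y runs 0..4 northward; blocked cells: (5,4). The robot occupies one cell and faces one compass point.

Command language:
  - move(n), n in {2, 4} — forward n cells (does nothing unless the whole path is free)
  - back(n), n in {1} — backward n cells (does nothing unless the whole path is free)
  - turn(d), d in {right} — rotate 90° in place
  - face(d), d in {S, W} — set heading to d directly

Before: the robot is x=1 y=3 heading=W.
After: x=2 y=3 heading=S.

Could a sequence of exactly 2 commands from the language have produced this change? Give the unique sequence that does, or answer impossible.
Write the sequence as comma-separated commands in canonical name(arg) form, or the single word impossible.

back(1), face(S)

key: running face(S) before back(1) would end elsewhere — order is forced
t0: x=1 y=3 heading=W
[1] after back(1): x=2 y=3 heading=W
[2] after face(S): x=2 y=3 heading=S
no other 2-command option fits: unique.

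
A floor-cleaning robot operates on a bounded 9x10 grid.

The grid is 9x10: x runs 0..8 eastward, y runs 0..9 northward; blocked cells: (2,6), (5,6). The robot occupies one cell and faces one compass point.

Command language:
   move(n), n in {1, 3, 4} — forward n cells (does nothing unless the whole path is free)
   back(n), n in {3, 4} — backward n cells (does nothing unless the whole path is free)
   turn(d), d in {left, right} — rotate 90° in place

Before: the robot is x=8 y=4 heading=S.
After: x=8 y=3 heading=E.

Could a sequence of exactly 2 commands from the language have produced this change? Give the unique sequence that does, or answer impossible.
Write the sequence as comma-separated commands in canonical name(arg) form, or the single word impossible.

key: cell and facing (now E) both changed — the 2 commands mix motion and turning
initial: x=8 y=4 heading=S
[1] after move(1): x=8 y=3 heading=S
[2] after turn(left): x=8 y=3 heading=E
uniquely the one of 49 2-step routes that fits.

move(1), turn(left)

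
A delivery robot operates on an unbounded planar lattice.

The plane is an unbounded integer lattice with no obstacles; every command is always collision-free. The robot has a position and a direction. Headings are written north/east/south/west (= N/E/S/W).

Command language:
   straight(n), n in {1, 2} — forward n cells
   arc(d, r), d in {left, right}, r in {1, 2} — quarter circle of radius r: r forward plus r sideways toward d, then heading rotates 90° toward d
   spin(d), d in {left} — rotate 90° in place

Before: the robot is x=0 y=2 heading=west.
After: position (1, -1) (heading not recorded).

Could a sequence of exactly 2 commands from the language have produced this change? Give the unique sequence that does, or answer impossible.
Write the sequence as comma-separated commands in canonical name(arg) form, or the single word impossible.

key: order matters: swapping arc(left, 1) and arc(left, 2) lands elsewhere
start: x=0 y=2 heading=west
[1] after arc(left, 1): x=-1 y=1 heading=south
[2] after arc(left, 2): x=1 y=-1 heading=east
no other 2-command option fits: unique.

arc(left, 1), arc(left, 2)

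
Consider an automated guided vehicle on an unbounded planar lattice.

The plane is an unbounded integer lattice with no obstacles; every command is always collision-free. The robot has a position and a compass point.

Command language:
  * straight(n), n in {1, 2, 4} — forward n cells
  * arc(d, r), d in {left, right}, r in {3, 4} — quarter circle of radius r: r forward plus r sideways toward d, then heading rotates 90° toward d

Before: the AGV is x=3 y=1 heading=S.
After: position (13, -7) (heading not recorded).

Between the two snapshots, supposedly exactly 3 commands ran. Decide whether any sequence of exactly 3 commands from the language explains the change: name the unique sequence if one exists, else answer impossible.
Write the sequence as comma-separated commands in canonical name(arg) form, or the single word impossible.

key: order matters: swapping arc(left, 4) and arc(right, 4) lands elsewhere
begin: x=3 y=1 heading=S
[1] after arc(left, 4): x=7 y=-3 heading=E
[2] after straight(2): x=9 y=-3 heading=E
[3] after arc(right, 4): x=13 y=-7 heading=S
no other 3-command option fits: unique.

arc(left, 4), straight(2), arc(right, 4)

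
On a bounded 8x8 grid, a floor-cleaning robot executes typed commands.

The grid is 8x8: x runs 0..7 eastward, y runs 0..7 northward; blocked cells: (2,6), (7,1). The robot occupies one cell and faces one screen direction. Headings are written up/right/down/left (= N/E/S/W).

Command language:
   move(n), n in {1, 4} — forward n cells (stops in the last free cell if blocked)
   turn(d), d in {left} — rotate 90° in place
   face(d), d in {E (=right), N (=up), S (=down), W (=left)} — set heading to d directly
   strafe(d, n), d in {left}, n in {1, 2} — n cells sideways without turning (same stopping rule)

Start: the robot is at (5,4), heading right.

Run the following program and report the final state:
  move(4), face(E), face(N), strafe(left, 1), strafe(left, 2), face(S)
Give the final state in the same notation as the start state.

from: at (5,4), heading right
[1] after move(4): at (7,4), heading right
[2] after face(E): at (7,4), heading right
[3] after face(N): at (7,4), heading up
[4] after strafe(left, 1): at (6,4), heading up
[5] after strafe(left, 2): at (4,4), heading up
[6] after face(S): at (4,4), heading down

at (4,4), heading down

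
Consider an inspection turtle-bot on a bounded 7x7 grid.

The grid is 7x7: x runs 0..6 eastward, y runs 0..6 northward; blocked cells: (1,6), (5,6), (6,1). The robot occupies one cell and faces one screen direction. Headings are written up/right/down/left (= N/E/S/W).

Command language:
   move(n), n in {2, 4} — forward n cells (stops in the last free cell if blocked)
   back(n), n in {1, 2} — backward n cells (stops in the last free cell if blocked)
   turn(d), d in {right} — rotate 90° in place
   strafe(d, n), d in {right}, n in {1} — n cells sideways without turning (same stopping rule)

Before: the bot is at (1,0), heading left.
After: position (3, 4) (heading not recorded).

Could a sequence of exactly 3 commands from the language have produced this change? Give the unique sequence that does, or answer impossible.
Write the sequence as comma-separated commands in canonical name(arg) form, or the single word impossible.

back(2), turn(right), move(4)

key: order matters: swapping back(2) and move(4) lands elsewhere
begin: at (1,0), heading left
[1] after back(2): at (3,0), heading left
[2] after turn(right): at (3,0), heading up
[3] after move(4): at (3,4), heading up
all 216 alternatives checked — unique.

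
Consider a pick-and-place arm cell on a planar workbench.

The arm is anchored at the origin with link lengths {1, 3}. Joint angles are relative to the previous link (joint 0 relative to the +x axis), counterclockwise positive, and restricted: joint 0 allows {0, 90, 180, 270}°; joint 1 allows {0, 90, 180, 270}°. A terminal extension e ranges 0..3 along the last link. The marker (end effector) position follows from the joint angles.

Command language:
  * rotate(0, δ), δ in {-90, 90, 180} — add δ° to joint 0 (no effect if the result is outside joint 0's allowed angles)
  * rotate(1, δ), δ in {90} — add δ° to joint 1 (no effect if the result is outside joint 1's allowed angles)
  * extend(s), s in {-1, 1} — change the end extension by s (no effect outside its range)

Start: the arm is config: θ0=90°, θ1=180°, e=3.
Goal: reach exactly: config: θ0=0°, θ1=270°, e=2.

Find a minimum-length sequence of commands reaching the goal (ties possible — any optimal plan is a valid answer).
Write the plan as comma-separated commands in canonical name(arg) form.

extend(-1), rotate(1, 90), rotate(0, -90)

from: config: θ0=90°, θ1=180°, e=3
t=1 extend(-1) ⇒ config: θ0=90°, θ1=180°, e=2
t=2 rotate(1, 90) ⇒ config: θ0=90°, θ1=270°, e=2
t=3 rotate(0, -90) ⇒ config: θ0=0°, θ1=270°, e=2
shorter routes all fall short; 3 is best.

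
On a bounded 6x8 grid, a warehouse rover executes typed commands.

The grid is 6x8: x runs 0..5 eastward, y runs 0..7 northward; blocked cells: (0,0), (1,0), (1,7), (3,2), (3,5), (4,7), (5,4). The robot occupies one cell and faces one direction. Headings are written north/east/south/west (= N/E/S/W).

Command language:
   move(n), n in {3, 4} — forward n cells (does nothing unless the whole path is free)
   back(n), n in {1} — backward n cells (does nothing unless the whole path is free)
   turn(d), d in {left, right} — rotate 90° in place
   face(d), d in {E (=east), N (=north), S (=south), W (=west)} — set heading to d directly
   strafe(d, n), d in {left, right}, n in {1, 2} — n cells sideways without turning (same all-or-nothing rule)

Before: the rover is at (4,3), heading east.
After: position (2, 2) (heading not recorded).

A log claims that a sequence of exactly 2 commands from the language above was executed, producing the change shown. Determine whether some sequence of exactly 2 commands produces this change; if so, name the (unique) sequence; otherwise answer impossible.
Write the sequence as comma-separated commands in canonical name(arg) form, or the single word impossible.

all 169 sequences checked — none match.

impossible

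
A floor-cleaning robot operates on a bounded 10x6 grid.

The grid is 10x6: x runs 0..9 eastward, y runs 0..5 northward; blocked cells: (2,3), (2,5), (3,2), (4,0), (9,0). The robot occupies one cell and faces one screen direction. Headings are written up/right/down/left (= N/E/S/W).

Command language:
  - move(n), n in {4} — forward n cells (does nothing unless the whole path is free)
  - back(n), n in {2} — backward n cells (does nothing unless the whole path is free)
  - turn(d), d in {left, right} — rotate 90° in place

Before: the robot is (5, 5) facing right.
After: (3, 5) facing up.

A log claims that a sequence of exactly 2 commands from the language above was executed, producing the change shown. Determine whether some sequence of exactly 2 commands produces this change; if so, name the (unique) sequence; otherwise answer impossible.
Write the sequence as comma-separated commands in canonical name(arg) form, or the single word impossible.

back(2), turn(left)

key: cell and facing (now N) both changed — the 2 commands mix motion and turning
t0: (5, 5) facing right
t=1 back(2) ⇒ (3, 5) facing right
t=2 turn(left) ⇒ (3, 5) facing up
no rival 2-sequence matches.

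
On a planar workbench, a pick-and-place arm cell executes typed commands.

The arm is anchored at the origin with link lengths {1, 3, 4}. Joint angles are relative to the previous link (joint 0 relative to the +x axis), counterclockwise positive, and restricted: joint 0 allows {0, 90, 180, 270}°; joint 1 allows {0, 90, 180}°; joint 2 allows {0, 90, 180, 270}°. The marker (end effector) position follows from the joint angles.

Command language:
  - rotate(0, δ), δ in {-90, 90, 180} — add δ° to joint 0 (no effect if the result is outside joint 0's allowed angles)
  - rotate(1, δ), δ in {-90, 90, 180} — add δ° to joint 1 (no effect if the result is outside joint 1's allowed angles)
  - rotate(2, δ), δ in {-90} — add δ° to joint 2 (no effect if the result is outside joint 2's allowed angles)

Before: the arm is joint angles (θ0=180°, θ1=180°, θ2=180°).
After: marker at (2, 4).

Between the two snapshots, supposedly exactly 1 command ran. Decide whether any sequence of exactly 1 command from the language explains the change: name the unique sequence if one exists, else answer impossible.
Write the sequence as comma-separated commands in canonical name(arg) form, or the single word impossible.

rotate(2, -90)

from: joint angles (θ0=180°, θ1=180°, θ2=180°)
1. rotate(2, -90) → joint angles (θ0=180°, θ1=180°, θ2=90°)
no other 1-command option fits: unique.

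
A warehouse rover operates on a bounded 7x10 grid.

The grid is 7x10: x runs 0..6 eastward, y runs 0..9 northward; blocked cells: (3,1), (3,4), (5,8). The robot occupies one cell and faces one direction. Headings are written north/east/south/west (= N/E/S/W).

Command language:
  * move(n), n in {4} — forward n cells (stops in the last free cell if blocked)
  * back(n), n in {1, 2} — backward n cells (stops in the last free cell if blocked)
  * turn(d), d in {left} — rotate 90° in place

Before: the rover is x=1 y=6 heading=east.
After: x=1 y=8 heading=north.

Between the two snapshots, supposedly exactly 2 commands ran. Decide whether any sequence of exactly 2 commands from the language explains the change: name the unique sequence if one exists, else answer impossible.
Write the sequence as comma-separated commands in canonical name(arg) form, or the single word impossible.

all 16 sequences checked — none match.

impossible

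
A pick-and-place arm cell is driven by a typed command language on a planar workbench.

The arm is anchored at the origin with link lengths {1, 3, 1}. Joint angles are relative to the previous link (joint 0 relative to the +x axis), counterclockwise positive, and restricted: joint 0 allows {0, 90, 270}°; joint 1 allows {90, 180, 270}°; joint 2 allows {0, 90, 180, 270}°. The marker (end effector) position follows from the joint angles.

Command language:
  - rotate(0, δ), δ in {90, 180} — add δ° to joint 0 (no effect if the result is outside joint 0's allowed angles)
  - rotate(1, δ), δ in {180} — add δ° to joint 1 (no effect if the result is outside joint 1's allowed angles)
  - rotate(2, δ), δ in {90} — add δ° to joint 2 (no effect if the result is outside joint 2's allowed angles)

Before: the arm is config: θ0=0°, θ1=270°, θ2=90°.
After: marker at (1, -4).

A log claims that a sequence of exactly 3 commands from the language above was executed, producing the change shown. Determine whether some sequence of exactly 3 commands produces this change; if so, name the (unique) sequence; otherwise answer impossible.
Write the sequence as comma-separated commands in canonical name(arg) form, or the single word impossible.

initial: config: θ0=0°, θ1=270°, θ2=90°
t=1 rotate(2, 90) ⇒ config: θ0=0°, θ1=270°, θ2=180°
t=2 rotate(2, 90) ⇒ config: θ0=0°, θ1=270°, θ2=270°
t=3 rotate(2, 90) ⇒ config: θ0=0°, θ1=270°, θ2=0°
uniquely the one of 64 3-step routes that fits.

rotate(2, 90), rotate(2, 90), rotate(2, 90)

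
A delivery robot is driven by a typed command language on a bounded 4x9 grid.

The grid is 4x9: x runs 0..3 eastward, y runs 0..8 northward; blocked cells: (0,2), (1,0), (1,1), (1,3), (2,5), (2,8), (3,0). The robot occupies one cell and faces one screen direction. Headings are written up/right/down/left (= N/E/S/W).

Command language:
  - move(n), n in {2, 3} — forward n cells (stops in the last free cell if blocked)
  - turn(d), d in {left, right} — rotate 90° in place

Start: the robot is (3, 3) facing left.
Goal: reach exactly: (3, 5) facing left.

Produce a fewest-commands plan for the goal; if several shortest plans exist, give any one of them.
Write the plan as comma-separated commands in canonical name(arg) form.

turn(right), move(2), turn(left)

begin: (3, 3) facing left
step 1 (turn(right)): (3, 3) facing up
step 2 (move(2)): (3, 5) facing up
step 3 (turn(left)): (3, 5) facing left
minimal: 3 command(s), checked below 3.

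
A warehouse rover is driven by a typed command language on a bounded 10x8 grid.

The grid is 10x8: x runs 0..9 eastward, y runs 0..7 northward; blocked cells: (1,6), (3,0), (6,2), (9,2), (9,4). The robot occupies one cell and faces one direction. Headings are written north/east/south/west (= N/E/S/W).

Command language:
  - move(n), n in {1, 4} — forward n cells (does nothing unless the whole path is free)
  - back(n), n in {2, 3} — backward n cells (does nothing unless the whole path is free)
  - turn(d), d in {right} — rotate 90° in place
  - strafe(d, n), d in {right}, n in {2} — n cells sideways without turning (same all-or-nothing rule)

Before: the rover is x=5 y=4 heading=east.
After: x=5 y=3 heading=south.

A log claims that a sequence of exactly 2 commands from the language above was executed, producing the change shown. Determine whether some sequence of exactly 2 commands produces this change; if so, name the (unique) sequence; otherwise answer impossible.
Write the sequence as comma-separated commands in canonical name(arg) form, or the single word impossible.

key: cell and facing (now S) both changed — the 2 commands mix motion and turning
from: x=5 y=4 heading=east
step 1 (turn(right)): x=5 y=4 heading=south
step 2 (move(1)): x=5 y=3 heading=south
uniquely the one of 36 2-step routes that fits.

turn(right), move(1)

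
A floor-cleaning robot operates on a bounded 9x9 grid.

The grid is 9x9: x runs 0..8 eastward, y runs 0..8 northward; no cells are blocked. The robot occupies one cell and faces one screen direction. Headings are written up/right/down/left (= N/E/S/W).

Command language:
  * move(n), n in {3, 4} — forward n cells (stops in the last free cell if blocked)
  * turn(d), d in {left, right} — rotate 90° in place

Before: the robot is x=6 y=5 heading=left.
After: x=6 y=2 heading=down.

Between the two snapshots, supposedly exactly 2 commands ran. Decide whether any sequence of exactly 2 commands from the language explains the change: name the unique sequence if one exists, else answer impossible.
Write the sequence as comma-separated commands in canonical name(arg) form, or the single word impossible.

key: running move(3) before turn(left) would end elsewhere — order is forced
begin: x=6 y=5 heading=left
step 1 (turn(left)): x=6 y=5 heading=down
step 2 (move(3)): x=6 y=2 heading=down
all 16 alternatives checked — unique.

turn(left), move(3)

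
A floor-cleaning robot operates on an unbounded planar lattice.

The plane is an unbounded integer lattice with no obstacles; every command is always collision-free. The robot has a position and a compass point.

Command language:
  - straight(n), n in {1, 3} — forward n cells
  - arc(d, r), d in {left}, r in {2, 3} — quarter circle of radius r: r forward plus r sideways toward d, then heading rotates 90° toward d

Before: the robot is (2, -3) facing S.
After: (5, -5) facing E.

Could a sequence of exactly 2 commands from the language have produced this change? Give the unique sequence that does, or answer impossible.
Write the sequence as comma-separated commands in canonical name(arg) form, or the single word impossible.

arc(left, 2), straight(1)

key: order matters: swapping arc(left, 2) and straight(1) lands elsewhere
from: (2, -3) facing S
1. arc(left, 2) → (4, -5) facing E
2. straight(1) → (5, -5) facing E
no rival 2-sequence matches.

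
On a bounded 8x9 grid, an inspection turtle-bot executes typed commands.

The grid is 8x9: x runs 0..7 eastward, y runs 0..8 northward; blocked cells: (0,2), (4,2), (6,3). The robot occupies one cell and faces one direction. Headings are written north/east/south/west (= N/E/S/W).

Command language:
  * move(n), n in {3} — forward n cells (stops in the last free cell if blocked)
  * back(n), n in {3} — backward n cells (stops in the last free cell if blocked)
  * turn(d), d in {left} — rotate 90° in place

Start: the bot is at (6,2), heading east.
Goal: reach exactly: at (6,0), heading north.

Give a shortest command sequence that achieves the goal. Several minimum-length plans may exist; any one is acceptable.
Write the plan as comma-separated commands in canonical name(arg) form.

turn(left), back(3)

begin: at (6,2), heading east
1. turn(left) → at (6,2), heading north
2. back(3) → at (6,0), heading north
nothing shorter than 2 reaches the goal.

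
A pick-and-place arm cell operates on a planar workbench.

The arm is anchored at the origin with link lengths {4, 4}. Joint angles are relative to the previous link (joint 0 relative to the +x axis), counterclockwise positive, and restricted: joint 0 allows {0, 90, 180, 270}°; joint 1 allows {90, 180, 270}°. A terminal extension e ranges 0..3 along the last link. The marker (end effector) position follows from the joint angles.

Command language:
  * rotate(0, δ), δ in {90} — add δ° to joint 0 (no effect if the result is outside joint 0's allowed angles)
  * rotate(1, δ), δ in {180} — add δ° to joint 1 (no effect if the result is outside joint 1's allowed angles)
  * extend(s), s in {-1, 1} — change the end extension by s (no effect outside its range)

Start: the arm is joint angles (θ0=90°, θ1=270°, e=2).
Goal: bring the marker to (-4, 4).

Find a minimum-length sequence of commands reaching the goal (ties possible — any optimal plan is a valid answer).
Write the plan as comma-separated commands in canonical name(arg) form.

extend(-1), extend(-1), rotate(0, 90)

from: joint angles (θ0=90°, θ1=270°, e=2)
1. extend(-1) → joint angles (θ0=90°, θ1=270°, e=1)
2. extend(-1) → joint angles (θ0=90°, θ1=270°, e=0)
3. rotate(0, 90) → joint angles (θ0=180°, θ1=270°, e=0)
nothing shorter than 3 reaches the goal.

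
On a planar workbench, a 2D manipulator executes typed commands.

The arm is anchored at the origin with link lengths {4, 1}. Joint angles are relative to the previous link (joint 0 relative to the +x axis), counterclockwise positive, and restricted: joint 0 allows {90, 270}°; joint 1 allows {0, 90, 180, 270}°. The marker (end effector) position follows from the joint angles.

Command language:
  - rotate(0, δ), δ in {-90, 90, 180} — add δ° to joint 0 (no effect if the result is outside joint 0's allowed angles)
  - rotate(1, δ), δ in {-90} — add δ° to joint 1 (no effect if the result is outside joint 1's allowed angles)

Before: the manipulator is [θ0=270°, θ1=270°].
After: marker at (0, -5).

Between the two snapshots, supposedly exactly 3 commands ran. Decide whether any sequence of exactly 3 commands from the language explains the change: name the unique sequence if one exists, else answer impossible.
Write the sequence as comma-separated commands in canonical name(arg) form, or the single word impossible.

rotate(1, -90), rotate(1, -90), rotate(1, -90)

t0: [θ0=270°, θ1=270°]
step 1 (rotate(1, -90)): [θ0=270°, θ1=180°]
step 2 (rotate(1, -90)): [θ0=270°, θ1=90°]
step 3 (rotate(1, -90)): [θ0=270°, θ1=0°]
no rival 3-sequence matches.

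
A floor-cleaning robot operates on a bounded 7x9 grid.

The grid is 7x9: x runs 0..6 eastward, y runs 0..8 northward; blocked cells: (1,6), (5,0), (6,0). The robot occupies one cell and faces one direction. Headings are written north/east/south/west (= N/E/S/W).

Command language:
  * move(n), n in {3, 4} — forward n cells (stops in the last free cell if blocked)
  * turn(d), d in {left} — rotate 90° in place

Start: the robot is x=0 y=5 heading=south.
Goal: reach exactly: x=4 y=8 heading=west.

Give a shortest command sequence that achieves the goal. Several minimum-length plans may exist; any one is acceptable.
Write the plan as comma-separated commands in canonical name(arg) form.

turn(left), move(4), turn(left), move(3), turn(left)

initial: x=0 y=5 heading=south
[1] after turn(left): x=0 y=5 heading=east
[2] after move(4): x=4 y=5 heading=east
[3] after turn(left): x=4 y=5 heading=north
[4] after move(3): x=4 y=8 heading=north
[5] after turn(left): x=4 y=8 heading=west
no 4-step plan works, so 5 is optimal.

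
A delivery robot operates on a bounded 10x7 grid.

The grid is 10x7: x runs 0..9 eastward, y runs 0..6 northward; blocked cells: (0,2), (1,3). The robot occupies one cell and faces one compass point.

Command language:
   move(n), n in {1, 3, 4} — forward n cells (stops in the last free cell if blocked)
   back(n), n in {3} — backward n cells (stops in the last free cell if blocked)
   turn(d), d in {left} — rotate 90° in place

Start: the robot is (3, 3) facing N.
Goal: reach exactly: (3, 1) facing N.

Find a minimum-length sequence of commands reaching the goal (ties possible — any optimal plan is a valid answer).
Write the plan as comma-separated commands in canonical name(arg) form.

begin: (3, 3) facing N
[1] after back(3): (3, 0) facing N
[2] after move(1): (3, 1) facing N
no 1-step plan works, so 2 is optimal.

back(3), move(1)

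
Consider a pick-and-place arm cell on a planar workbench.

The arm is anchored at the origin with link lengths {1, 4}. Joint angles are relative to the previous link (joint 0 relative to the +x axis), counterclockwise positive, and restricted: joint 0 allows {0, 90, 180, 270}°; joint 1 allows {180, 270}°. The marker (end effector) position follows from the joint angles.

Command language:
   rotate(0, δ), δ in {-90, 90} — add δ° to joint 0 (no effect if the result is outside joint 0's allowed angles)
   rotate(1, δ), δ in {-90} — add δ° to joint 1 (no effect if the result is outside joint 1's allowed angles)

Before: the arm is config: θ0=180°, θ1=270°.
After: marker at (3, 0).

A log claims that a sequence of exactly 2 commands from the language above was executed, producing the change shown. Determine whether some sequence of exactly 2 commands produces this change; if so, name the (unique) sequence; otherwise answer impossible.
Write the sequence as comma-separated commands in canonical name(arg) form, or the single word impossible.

initial: config: θ0=180°, θ1=270°
1. rotate(1, -90) → config: θ0=180°, θ1=180°
2. rotate(1, -90) → config: θ0=180°, θ1=180°
uniquely the one of 9 2-step routes that fits.

rotate(1, -90), rotate(1, -90)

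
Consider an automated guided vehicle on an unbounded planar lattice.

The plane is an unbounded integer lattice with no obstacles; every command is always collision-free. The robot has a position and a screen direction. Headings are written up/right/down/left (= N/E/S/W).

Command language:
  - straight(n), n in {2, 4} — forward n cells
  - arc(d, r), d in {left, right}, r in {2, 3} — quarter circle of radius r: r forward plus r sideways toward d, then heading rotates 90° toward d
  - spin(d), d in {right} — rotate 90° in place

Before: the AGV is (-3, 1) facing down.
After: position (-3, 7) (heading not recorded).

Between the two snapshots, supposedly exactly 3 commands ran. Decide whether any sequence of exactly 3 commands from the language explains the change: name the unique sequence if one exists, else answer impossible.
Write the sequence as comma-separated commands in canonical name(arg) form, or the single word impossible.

key: order matters: swapping spin(right) and arc(right, 3) lands elsewhere
begin: (-3, 1) facing down
1. spin(right) → (-3, 1) facing left
2. arc(right, 3) → (-6, 4) facing up
3. arc(right, 3) → (-3, 7) facing right
no other 3-command option fits: unique.

spin(right), arc(right, 3), arc(right, 3)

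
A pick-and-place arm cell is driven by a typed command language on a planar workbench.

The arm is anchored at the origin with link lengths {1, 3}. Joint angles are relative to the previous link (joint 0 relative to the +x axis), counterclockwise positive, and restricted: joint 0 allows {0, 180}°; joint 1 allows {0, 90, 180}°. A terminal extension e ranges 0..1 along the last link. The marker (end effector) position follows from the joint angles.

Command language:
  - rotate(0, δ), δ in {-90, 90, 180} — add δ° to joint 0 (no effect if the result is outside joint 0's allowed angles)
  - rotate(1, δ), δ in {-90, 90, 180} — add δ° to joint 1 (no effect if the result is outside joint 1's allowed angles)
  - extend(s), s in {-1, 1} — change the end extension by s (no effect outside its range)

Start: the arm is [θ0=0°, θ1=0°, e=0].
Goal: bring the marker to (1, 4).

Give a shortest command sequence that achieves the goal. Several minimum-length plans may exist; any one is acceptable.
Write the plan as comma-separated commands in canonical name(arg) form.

begin: [θ0=0°, θ1=0°, e=0]
t=1 rotate(1, 90) ⇒ [θ0=0°, θ1=90°, e=0]
t=2 extend(1) ⇒ [θ0=0°, θ1=90°, e=1]
nothing shorter than 2 reaches the goal.

rotate(1, 90), extend(1)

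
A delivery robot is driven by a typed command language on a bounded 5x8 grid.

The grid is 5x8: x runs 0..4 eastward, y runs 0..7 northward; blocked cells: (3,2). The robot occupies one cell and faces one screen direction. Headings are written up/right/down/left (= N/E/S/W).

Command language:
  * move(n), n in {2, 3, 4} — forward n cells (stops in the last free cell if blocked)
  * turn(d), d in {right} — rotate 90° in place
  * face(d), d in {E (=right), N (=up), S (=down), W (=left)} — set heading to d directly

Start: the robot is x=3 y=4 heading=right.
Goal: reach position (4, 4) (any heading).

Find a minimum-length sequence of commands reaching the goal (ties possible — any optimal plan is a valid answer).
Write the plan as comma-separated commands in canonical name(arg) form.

move(2)

begin: x=3 y=4 heading=right
[1] after move(2): x=4 y=4 heading=right
no 0-step plan works, so 1 is optimal.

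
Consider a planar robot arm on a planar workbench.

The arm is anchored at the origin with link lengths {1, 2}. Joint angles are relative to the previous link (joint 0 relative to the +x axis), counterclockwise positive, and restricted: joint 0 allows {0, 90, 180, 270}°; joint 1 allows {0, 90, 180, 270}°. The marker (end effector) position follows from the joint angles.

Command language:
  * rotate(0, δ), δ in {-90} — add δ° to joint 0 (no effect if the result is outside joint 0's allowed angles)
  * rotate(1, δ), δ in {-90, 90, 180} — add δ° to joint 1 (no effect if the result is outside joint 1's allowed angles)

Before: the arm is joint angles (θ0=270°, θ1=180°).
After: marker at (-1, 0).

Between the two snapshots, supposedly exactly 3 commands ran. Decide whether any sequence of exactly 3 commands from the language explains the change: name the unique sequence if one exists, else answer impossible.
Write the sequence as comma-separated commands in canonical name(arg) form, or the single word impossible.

rotate(0, -90), rotate(0, -90), rotate(0, -90)

initial: joint angles (θ0=270°, θ1=180°)
1. rotate(0, -90) → joint angles (θ0=180°, θ1=180°)
2. rotate(0, -90) → joint angles (θ0=90°, θ1=180°)
3. rotate(0, -90) → joint angles (θ0=0°, θ1=180°)
no rival 3-sequence matches.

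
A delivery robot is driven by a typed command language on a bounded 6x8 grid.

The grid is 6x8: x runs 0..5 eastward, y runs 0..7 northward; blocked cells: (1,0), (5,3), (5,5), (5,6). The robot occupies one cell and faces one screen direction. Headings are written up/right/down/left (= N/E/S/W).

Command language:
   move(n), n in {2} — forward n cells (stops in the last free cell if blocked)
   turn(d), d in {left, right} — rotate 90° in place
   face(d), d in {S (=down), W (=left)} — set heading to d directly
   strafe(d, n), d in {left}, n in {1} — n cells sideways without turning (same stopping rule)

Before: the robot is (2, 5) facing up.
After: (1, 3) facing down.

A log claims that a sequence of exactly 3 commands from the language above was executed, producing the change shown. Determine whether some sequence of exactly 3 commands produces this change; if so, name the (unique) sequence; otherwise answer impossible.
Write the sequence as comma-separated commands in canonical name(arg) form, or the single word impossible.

key: order matters: swapping strafe(left, 1) and move(2) lands elsewhere
begin: (2, 5) facing up
[1] after strafe(left, 1): (1, 5) facing up
[2] after face(S): (1, 5) facing down
[3] after move(2): (1, 3) facing down
no other 3-command option fits: unique.

strafe(left, 1), face(S), move(2)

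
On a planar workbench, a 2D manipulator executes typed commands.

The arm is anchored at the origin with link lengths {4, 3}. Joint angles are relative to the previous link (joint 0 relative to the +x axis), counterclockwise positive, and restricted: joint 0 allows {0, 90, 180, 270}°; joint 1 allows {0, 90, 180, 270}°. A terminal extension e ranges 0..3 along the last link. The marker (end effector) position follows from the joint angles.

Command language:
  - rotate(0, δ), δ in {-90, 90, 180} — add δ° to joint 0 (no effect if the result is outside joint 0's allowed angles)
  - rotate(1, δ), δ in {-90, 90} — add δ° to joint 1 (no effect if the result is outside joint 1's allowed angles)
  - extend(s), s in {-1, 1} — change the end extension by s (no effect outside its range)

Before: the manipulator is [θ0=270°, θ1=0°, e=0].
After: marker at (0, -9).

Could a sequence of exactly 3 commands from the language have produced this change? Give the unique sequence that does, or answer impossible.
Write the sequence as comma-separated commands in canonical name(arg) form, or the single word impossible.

extend(-1), extend(1), extend(1)

key: running extend(1) before extend(-1) would end elsewhere — order is forced
begin: [θ0=270°, θ1=0°, e=0]
[1] after extend(-1): [θ0=270°, θ1=0°, e=0]
[2] after extend(1): [θ0=270°, θ1=0°, e=1]
[3] after extend(1): [θ0=270°, θ1=0°, e=2]
no other 3-command option fits: unique.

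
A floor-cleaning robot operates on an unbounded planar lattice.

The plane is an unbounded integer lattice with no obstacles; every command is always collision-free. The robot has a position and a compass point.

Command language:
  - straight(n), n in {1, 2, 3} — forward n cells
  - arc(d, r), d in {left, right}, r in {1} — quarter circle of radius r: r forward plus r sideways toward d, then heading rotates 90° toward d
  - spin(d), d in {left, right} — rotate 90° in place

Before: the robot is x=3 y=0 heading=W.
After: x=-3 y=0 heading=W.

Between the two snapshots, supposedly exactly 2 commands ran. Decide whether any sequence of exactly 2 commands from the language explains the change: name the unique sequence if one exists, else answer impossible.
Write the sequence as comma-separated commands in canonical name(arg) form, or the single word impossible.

key: still facing W at the end — nothing in the sequence rotates
t0: x=3 y=0 heading=W
step 1 (straight(3)): x=0 y=0 heading=W
step 2 (straight(3)): x=-3 y=0 heading=W
no other 2-command option fits: unique.

straight(3), straight(3)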